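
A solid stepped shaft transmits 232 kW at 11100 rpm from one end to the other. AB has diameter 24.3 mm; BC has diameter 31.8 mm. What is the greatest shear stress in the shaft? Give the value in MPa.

ω = 2π·11100/60 = 1162 rad/s, so T = P/ω = 232×10³ / 1162 = 199.6 N·m.
Under the same torque, τ_max = 16T/(πd³) is largest where d is smallest — segment AB (d = 24.3 mm).
τ_max = 16·199.6/(π·(0.0243)³) = 7.084×10^7 Pa.

70.8 MPa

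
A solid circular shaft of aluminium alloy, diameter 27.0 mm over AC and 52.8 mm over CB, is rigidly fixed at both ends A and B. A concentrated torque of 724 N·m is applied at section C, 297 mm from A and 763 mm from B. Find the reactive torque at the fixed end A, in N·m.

Compatibility: T_A·a/J_AC = T_B·b/J_CB with T_A + T_B = T₀.
J_AC = 5.22×10^-8 m⁴, J_CB = 7.63×10^-7 m⁴, so T_A = T₀·(J_AC/a)/((J_AC/a)+(J_CB/b)) = 108.2 N·m, T_B = 615.8 N·m.

108 N·m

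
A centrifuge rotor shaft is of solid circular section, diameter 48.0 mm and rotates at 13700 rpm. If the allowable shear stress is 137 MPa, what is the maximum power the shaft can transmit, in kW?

J = πd⁴/32 = π(0.0480)⁴/32 = 5.212×10^-7 m⁴.
T_max = τ_allow·J/r = 1.37×10^8 × 5.212×10^-7 / 0.0240 = 2975 N·m.
ω = 2π·13700/60 = 1435 rad/s, so P_max = T_max·ω = 4.268×10^6 W.

4270 kW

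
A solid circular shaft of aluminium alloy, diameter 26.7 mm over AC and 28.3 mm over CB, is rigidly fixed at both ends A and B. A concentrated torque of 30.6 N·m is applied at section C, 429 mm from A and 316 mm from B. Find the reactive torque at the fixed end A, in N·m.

11.3 N·m

Compatibility: T_A·a/J_AC = T_B·b/J_CB with T_A + T_B = T₀.
J_AC = 4.99×10^-8 m⁴, J_CB = 6.30×10^-8 m⁴, so T_A = T₀·(J_AC/a)/((J_AC/a)+(J_CB/b)) = 11.28 N·m, T_B = 19.32 N·m.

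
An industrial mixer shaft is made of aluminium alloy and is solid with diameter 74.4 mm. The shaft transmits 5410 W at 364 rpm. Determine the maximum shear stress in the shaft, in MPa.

1.76 MPa

ω = 2π·364/60 = 38.12 rad/s, so T = P/ω = 5410 / 38.12 = 141.9 N·m.
J = πd⁴/32 = π(0.0744)⁴/32 = 3.008×10^-6 m⁴.
τ_max = T·r/J = 141.9 × 0.0372 / 3.008×10^-6 = 1.755×10^6 Pa.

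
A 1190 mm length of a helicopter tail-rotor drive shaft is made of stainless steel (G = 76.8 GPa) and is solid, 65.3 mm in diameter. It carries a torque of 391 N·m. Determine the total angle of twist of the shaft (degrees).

0.194°

J = πd⁴/32 = π(0.0653)⁴/32 = 1.785×10^-6 m⁴.
θ = T·L/(G·J) = 391.0 × 1.19 / (76.8×10⁹ × 1.785×10^-6) = 3.394×10^-3 rad.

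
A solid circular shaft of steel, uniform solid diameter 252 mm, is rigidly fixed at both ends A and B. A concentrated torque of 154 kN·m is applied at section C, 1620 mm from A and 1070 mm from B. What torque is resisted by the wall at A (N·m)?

61300 N·m

With uniform GJ and both ends fixed, compatibility θ_AC = θ_CB gives T_A·a = T_B·b, together with T_A + T_B = T₀.
T_A = T₀·b/(a+b) = 154000·1070/2690 = 61260 N·m; T_B = 92740 N·m.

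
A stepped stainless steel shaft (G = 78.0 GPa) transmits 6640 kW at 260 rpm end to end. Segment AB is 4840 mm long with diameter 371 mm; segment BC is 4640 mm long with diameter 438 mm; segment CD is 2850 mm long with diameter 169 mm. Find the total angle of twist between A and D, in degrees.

7.07°

ω = 2π·260/60 = 27.23 rad/s, so T = P/ω = 6640×10³ / 27.23 = 243900 N·m.
J_AB = π(0.371)⁴/32 = 1.86×10^-3 m⁴; J_BC = π(0.438)⁴/32 = 3.61×10^-3 m⁴; J_CD = π(0.169)⁴/32 = 8.01×10^-5 m⁴.
θ = (T/G)·Σ L_i/J_i = (243900/78.0×10⁹)·(4.84/1.86×10^-3 + 4.64/3.61×10^-3 + 2.85/8.01×10^-5) = 0.1234 rad.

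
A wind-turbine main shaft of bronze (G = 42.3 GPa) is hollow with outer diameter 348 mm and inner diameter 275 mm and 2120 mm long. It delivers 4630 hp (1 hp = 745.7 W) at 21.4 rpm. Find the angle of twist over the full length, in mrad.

87.9 mrad

ω = 2π·21.4/60 = 2.241 rad/s, so T = P/ω = 4630×745.7 / 2.241 = 1.541e6 N·m.
J = π(d_o⁴ − d_i⁴)/32 = π(0.348⁴ − 0.275⁴)/32 = 8.784×10^-4 m⁴.
θ = T·L/(G·J) = 1.541e6 × 2.12 / (42.3×10⁹ × 8.784×10^-4) = 0.08791 rad.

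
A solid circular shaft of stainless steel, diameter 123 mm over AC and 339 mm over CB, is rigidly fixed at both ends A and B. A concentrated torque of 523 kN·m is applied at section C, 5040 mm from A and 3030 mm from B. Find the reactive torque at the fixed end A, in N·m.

5390 N·m

Compatibility: T_A·a/J_AC = T_B·b/J_CB with T_A + T_B = T₀.
J_AC = 2.25×10^-5 m⁴, J_CB = 1.30×10^-3 m⁴, so T_A = T₀·(J_AC/a)/((J_AC/a)+(J_CB/b)) = 5393 N·m, T_B = 517600 N·m.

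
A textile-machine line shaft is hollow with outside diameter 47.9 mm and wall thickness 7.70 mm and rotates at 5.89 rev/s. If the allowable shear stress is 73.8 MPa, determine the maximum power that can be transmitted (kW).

J = π(d_o⁴ − d_i⁴)/32 = π(0.0479⁴ − 0.0325⁴)/32 = 4.073×10^-7 m⁴.
T_max = τ_allow·J/r = 7.38×10^7 × 4.073×10^-7 / 0.0239 = 1255 N·m.
ω = 2π·5.89 = 37.01 rad/s, so P_max = T_max·ω = 4.645×10^4 W.

46.4 kW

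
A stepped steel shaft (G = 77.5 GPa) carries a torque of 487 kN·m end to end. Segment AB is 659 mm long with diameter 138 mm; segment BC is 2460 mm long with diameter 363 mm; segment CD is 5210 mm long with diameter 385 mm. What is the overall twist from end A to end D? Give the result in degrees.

8.05°

J_AB = π(0.138)⁴/32 = 3.56×10^-5 m⁴; J_BC = π(0.363)⁴/32 = 1.70×10^-3 m⁴; J_CD = π(0.385)⁴/32 = 2.16×10^-3 m⁴.
θ = (T/G)·Σ L_i/J_i = (487000/77.5×10⁹)·(0.659/3.56×10^-5 + 2.46/1.70×10^-3 + 5.21/2.16×10^-3) = 0.1406 rad.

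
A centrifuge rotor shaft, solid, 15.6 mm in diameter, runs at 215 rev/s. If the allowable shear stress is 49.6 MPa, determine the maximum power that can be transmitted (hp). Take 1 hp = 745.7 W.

J = πd⁴/32 = π(0.0156)⁴/32 = 5.814×10^-9 m⁴.
T_max = τ_allow·J/r = 4.96×10^7 × 5.814×10^-9 / 0.00780 = 36.97 N·m.
ω = 2π·215 = 1351 rad/s, so P_max = T_max·ω = 4.995×10^4 W.

67.0 hp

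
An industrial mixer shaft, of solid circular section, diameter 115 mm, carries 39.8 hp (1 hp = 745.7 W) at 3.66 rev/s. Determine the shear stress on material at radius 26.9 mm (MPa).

2.02 MPa

ω = 2π·3.66 = 23.00 rad/s, so T = P/ω = 39.8×745.7 / 23.00 = 1291 N·m.
J = πd⁴/32 = π(0.115)⁴/32 = 1.717×10^-5 m⁴.
Shear stress varies linearly with radius: τ = T·r/J = 1291 × 0.0269 / 1.717×10^-5 = 2.022×10^6 Pa.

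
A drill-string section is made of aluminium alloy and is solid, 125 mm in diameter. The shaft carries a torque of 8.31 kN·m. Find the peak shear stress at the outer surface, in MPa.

21.7 MPa

J = πd⁴/32 = π(0.125)⁴/32 = 2.397×10^-5 m⁴.
τ_max = T·r/J = 8310 × 0.0625 / 2.397×10^-5 = 2.167×10^7 Pa.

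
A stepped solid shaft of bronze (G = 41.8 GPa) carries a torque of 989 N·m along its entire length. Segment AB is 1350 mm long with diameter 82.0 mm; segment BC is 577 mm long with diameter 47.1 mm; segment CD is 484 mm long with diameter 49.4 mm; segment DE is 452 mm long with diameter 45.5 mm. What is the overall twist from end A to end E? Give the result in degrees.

4.61°

J_AB = π(0.0820)⁴/32 = 4.44×10^-6 m⁴; J_BC = π(0.0471)⁴/32 = 4.83×10^-7 m⁴; J_CD = π(0.0494)⁴/32 = 5.85×10^-7 m⁴; J_DE = π(0.0455)⁴/32 = 4.21×10^-7 m⁴.
θ = (T/G)·Σ L_i/J_i = (989.0/41.8×10⁹)·(1.35/4.44×10^-6 + 0.577/4.83×10^-7 + 0.484/5.85×10^-7 + 0.452/4.21×10^-7) = 0.08046 rad.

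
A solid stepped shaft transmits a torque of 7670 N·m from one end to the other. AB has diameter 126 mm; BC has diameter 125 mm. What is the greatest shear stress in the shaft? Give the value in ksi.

2.90 ksi

Under the same torque, τ_max = 16T/(πd³) is largest where d is smallest — segment BC (d = 125 mm).
τ_max = 16·7670/(π·(0.125)³) = 2.000×10^7 Pa.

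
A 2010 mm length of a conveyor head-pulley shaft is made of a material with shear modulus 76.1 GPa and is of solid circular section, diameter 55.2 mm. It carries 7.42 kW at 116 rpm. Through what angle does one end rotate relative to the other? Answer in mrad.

ω = 2π·116/60 = 12.15 rad/s, so T = P/ω = 7.42×10³ / 12.15 = 610.8 N·m.
J = πd⁴/32 = π(0.0552)⁴/32 = 9.115×10^-7 m⁴.
θ = T·L/(G·J) = 610.8 × 2.01 / (76.1×10⁹ × 9.115×10^-7) = 0.01770 rad.

17.7 mrad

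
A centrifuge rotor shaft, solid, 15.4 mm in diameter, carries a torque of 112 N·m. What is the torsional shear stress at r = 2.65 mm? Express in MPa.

53.8 MPa

J = πd⁴/32 = π(0.0154)⁴/32 = 5.522×10^-9 m⁴.
Shear stress varies linearly with radius: τ = T·r/J = 112.0 × 0.00265 / 5.522×10^-9 = 5.375×10^7 Pa.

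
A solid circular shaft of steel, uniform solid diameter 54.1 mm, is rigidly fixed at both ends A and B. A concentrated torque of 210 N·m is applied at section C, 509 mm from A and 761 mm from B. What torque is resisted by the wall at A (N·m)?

With uniform GJ and both ends fixed, compatibility θ_AC = θ_CB gives T_A·a = T_B·b, together with T_A + T_B = T₀.
T_A = T₀·b/(a+b) = 210.0·761/1270 = 125.8 N·m; T_B = 84.17 N·m.

126 N·m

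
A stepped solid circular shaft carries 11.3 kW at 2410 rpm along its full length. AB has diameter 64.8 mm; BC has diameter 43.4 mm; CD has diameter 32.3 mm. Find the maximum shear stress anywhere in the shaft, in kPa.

ω = 2π·2410/60 = 252.4 rad/s, so T = P/ω = 11.3×10³ / 252.4 = 44.77 N·m.
Under the same torque, τ_max = 16T/(πd³) is largest where d is smallest — segment CD (d = 32.3 mm).
τ_max = 16·44.77/(π·(0.0323)³) = 6.767×10^6 Pa.

6770 kPa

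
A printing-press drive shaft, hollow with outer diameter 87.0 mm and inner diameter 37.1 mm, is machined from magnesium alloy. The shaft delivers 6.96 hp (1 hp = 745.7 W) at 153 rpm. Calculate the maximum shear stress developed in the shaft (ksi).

ω = 2π·153/60 = 16.02 rad/s, so T = P/ω = 6.96×745.7 / 16.02 = 323.9 N·m.
J = π(d_o⁴ − d_i⁴)/32 = π(0.0870⁴ − 0.0371⁴)/32 = 5.438×10^-6 m⁴.
τ_max = T·r/J = 323.9 × 0.0435 / 5.438×10^-6 = 2.591×10^6 Pa.

0.376 ksi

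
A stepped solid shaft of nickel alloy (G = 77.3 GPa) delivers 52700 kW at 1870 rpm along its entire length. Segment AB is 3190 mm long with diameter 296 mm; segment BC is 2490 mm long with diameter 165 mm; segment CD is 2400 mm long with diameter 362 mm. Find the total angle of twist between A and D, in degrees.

7.95°

ω = 2π·1870/60 = 195.8 rad/s, so T = P/ω = 52700×10³ / 195.8 = 269100 N·m.
J_AB = π(0.296)⁴/32 = 7.54×10^-4 m⁴; J_BC = π(0.165)⁴/32 = 7.28×10^-5 m⁴; J_CD = π(0.362)⁴/32 = 1.69×10^-3 m⁴.
θ = (T/G)·Σ L_i/J_i = (269100/77.3×10⁹)·(3.19/7.54×10^-4 + 2.49/7.28×10^-5 + 2.40/1.69×10^-3) = 0.1388 rad.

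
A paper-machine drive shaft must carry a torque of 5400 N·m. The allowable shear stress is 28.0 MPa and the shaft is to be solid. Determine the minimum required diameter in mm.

99.4 mm

For a solid shaft τ_max = 16T/(πd³), so d = (16T/(π τ_allow))^(1/3) = (16·5400/(π·2.80×10^7))^(1/3) = 0.09940 m.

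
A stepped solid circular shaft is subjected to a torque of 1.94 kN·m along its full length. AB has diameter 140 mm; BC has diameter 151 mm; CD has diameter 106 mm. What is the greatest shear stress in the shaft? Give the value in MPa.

8.30 MPa

Under the same torque, τ_max = 16T/(πd³) is largest where d is smallest — segment CD (d = 106 mm).
τ_max = 16·1940/(π·(0.106)³) = 8.296×10^6 Pa.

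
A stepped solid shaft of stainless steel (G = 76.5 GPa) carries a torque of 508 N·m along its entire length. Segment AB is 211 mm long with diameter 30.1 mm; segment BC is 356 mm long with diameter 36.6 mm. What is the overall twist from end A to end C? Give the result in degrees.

J_AB = π(0.0301)⁴/32 = 8.06×10^-8 m⁴; J_BC = π(0.0366)⁴/32 = 1.76×10^-7 m⁴.
θ = (T/G)·Σ L_i/J_i = (508.0/76.5×10⁹)·(0.211/8.06×10^-8 + 0.356/1.76×10^-7) = 0.03081 rad.

1.77°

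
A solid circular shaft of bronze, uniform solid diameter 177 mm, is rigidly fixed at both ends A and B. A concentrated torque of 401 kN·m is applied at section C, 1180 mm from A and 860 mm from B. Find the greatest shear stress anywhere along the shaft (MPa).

213 MPa

With uniform GJ and both ends fixed, compatibility θ_AC = θ_CB gives T_A·a = T_B·b, together with T_A + T_B = T₀.
T_A = T₀·b/(a+b) = 401000·860/2040 = 169000 N·m; T_B = 232000 N·m.
τ in each portion: τ_AC = 1.55×10^8 Pa, τ_CB = 2.13×10^8 Pa; maximum is in CB.
τ_max = T_CB·r/J = 232000·0.0885/9.64×10^-5 = 2.130×10^8 Pa.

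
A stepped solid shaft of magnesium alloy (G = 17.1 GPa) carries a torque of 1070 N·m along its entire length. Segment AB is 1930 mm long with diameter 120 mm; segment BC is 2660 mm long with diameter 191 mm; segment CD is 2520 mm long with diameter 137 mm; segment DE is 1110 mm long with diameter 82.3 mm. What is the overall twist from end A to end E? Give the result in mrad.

J_AB = π(0.120)⁴/32 = 2.04×10^-5 m⁴; J_BC = π(0.191)⁴/32 = 1.31×10^-4 m⁴; J_CD = π(0.137)⁴/32 = 3.46×10^-5 m⁴; J_DE = π(0.0823)⁴/32 = 4.50×10^-6 m⁴.
θ = (T/G)·Σ L_i/J_i = (1070/17.1×10⁹)·(1.93/2.04×10^-5 + 2.66/1.31×10^-4 + 2.52/3.46×10^-5 + 1.11/4.50×10^-6) = 0.02719 rad.

27.2 mrad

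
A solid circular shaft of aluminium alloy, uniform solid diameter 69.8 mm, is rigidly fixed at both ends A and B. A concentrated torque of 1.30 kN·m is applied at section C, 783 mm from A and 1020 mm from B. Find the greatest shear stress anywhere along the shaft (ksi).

1.60 ksi

With uniform GJ and both ends fixed, compatibility θ_AC = θ_CB gives T_A·a = T_B·b, together with T_A + T_B = T₀.
T_A = T₀·b/(a+b) = 1300·1020/1803 = 735.4 N·m; T_B = 564.6 N·m.
τ in each portion: τ_AC = 1.10×10^7 Pa, τ_CB = 8.45×10^6 Pa; maximum is in AC.
τ_max = T_AC·r/J = 735.4·0.0349/2.33×10^-6 = 1.101×10^7 Pa.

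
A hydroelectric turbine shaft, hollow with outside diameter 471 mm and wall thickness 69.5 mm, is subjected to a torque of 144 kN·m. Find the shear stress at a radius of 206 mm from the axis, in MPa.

8.15 MPa

J = π(d_o⁴ − d_i⁴)/32 = π(0.471⁴ − 0.332⁴)/32 = 3.639×10^-3 m⁴.
Shear stress varies linearly with radius: τ = T·r/J = 144000 × 0.206 / 3.639×10^-3 = 8.152×10^6 Pa.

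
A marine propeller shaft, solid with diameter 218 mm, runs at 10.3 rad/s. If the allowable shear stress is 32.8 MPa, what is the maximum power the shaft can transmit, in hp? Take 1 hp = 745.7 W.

J = πd⁴/32 = π(0.218)⁴/32 = 2.217×10^-4 m⁴.
T_max = τ_allow·J/r = 3.28×10^7 × 2.217×10^-4 / 0.109 = 66720 N·m.
ω = 10.3 rad/s, so P_max = T_max·ω = 6.872×10^5 W.

922 hp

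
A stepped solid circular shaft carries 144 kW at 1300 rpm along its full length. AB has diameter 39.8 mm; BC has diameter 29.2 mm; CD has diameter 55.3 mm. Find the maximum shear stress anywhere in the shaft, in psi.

ω = 2π·1300/60 = 136.1 rad/s, so T = P/ω = 144×10³ / 136.1 = 1058 N·m.
Under the same torque, τ_max = 16T/(πd³) is largest where d is smallest — segment BC (d = 29.2 mm).
τ_max = 16·1058/(π·(0.0292)³) = 2.164×10^8 Pa.

31400 psi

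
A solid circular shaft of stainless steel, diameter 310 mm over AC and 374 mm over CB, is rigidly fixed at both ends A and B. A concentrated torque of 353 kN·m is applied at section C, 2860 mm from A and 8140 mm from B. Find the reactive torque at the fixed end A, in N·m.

Compatibility: T_A·a/J_AC = T_B·b/J_CB with T_A + T_B = T₀.
J_AC = 9.07×10^-4 m⁴, J_CB = 1.92×10^-3 m⁴, so T_A = T₀·(J_AC/a)/((J_AC/a)+(J_CB/b)) = 202400 N·m, T_B = 150600 N·m.

202000 N·m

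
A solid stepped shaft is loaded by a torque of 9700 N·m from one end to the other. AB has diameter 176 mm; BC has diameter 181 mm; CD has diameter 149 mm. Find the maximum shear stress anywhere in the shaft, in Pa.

1.49e7 Pa

Under the same torque, τ_max = 16T/(πd³) is largest where d is smallest — segment CD (d = 149 mm).
τ_max = 16·9700/(π·(0.149)³) = 1.493×10^7 Pa.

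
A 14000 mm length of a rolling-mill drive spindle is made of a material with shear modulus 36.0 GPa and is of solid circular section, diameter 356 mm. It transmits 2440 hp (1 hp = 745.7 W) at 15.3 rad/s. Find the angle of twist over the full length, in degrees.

ω = 15.3 rad/s, so T = P/ω = 2440×745.7 / 15.30 = 118900 N·m.
J = πd⁴/32 = π(0.356)⁴/32 = 1.577×10^-3 m⁴.
θ = T·L/(G·J) = 118900 × 14.0 / (36.0×10⁹ × 1.577×10^-3) = 0.02933 rad.

1.68°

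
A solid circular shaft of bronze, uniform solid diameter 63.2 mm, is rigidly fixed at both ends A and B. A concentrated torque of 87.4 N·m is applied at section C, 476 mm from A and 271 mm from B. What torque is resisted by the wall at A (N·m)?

31.7 N·m

With uniform GJ and both ends fixed, compatibility θ_AC = θ_CB gives T_A·a = T_B·b, together with T_A + T_B = T₀.
T_A = T₀·b/(a+b) = 87.40·271/747.0 = 31.71 N·m; T_B = 55.69 N·m.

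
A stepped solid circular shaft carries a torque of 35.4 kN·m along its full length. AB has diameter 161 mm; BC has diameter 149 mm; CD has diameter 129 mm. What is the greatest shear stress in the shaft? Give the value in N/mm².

Under the same torque, τ_max = 16T/(πd³) is largest where d is smallest — segment CD (d = 129 mm).
τ_max = 16·35400/(π·(0.129)³) = 8.399×10^7 Pa.

84.0 N/mm²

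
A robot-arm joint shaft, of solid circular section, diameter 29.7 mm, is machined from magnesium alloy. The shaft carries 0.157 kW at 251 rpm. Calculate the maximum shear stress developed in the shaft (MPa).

ω = 2π·251/60 = 26.28 rad/s, so T = P/ω = 0.157×10³ / 26.28 = 5.973 N·m.
J = πd⁴/32 = π(0.0297)⁴/32 = 7.639×10^-8 m⁴.
τ_max = T·r/J = 5.973 × 0.0149 / 7.639×10^-8 = 1.161×10^6 Pa.

1.16 MPa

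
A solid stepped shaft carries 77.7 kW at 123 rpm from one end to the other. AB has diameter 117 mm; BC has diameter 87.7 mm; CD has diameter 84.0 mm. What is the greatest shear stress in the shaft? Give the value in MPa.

ω = 2π·123/60 = 12.88 rad/s, so T = P/ω = 77.7×10³ / 12.88 = 6032 N·m.
Under the same torque, τ_max = 16T/(πd³) is largest where d is smallest — segment CD (d = 84.0 mm).
τ_max = 16·6032/(π·(0.0840)³) = 5.183×10^7 Pa.

51.8 MPa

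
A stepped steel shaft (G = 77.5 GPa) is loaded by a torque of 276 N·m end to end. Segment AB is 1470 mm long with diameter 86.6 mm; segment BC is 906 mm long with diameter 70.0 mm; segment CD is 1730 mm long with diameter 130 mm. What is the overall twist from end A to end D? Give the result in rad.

J_AB = π(0.0866)⁴/32 = 5.52×10^-6 m⁴; J_BC = π(0.0700)⁴/32 = 2.36×10^-6 m⁴; J_CD = π(0.130)⁴/32 = 2.80×10^-5 m⁴.
θ = (T/G)·Σ L_i/J_i = (276.0/77.5×10⁹)·(1.47/5.52×10^-6 + 0.906/2.36×10^-6 + 1.73/2.80×10^-5) = 2.537×10^-3 rad.

0.00254 rad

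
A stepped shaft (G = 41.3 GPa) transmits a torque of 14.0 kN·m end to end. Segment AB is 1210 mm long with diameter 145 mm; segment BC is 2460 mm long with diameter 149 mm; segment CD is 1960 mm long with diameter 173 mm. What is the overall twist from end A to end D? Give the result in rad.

J_AB = π(0.145)⁴/32 = 4.34×10^-5 m⁴; J_BC = π(0.149)⁴/32 = 4.84×10^-5 m⁴; J_CD = π(0.173)⁴/32 = 8.79×10^-5 m⁴.
θ = (T/G)·Σ L_i/J_i = (14000/41.3×10⁹)·(1.21/4.34×10^-5 + 2.46/4.84×10^-5 + 1.96/8.79×10^-5) = 0.03424 rad.

0.0342 rad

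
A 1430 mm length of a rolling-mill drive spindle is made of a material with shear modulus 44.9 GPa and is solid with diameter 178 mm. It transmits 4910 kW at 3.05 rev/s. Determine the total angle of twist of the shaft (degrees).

ω = 2π·3.05 = 19.16 rad/s, so T = P/ω = 4910×10³ / 19.16 = 256200 N·m.
J = πd⁴/32 = π(0.178)⁴/32 = 9.856×10^-5 m⁴.
θ = T·L/(G·J) = 256200 × 1.43 / (44.9×10⁹ × 9.856×10^-5) = 0.08280 rad.

4.74°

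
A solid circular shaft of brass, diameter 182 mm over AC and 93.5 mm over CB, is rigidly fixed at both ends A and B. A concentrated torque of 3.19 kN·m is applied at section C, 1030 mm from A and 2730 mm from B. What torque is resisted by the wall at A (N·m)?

Compatibility: T_A·a/J_AC = T_B·b/J_CB with T_A + T_B = T₀.
J_AC = 1.08×10^-4 m⁴, J_CB = 7.50×10^-6 m⁴, so T_A = T₀·(J_AC/a)/((J_AC/a)+(J_CB/b)) = 3108 N·m, T_B = 81.69 N·m.

3110 N·m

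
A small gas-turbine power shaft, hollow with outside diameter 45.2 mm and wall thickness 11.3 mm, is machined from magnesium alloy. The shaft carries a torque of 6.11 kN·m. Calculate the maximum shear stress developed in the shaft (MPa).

J = π(d_o⁴ − d_i⁴)/32 = π(0.0452⁴ − 0.0226⁴)/32 = 3.842×10^-7 m⁴.
τ_max = T·r/J = 6110 × 0.0226 / 3.842×10^-7 = 3.594×10^8 Pa.

359 MPa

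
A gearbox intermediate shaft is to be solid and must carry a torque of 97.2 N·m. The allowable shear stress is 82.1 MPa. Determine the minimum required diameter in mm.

18.2 mm

For a solid shaft τ_max = 16T/(πd³), so d = (16T/(π τ_allow))^(1/3) = (16·97.20/(π·8.21×10^7))^(1/3) = 0.01820 m.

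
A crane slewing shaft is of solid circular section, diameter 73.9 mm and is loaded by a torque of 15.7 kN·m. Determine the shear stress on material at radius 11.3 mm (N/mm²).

J = πd⁴/32 = π(0.0739)⁴/32 = 2.928×10^-6 m⁴.
Shear stress varies linearly with radius: τ = T·r/J = 15700 × 0.0113 / 2.928×10^-6 = 6.059×10^7 Pa.

60.6 N/mm²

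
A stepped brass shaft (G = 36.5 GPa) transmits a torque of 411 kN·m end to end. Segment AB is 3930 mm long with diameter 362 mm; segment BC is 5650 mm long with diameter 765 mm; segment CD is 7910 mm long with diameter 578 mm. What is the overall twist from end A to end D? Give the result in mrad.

J_AB = π(0.362)⁴/32 = 1.69×10^-3 m⁴; J_BC = π(0.765)⁴/32 = 0.0336 m⁴; J_CD = π(0.578)⁴/32 = 0.0110 m⁴.
θ = (T/G)·Σ L_i/J_i = (411000/36.5×10⁹)·(3.93/1.69×10^-3 + 5.65/0.0336 + 7.91/0.0110) = 0.03627 rad.

36.3 mrad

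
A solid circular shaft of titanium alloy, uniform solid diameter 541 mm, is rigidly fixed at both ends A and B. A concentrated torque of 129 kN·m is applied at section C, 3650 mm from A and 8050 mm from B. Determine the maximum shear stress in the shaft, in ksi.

0.414 ksi

With uniform GJ and both ends fixed, compatibility θ_AC = θ_CB gives T_A·a = T_B·b, together with T_A + T_B = T₀.
T_A = T₀·b/(a+b) = 129000·8050/11700 = 88760 N·m; T_B = 40240 N·m.
τ in each portion: τ_AC = 2.85×10^6 Pa, τ_CB = 1.29×10^6 Pa; maximum is in AC.
τ_max = T_AC·r/J = 88760·0.271/8.41×10^-3 = 2.855×10^6 Pa.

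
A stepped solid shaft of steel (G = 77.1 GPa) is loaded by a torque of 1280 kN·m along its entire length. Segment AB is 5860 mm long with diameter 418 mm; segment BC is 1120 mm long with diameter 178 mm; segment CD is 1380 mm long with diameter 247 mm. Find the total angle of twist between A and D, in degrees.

J_AB = π(0.418)⁴/32 = 3.00×10^-3 m⁴; J_BC = π(0.178)⁴/32 = 9.86×10^-5 m⁴; J_CD = π(0.247)⁴/32 = 3.65×10^-4 m⁴.
θ = (T/G)·Σ L_i/J_i = (1.280e6/77.1×10⁹)·(5.86/3.00×10^-3 + 1.12/9.86×10^-5 + 1.38/3.65×10^-4) = 0.2838 rad.

16.3°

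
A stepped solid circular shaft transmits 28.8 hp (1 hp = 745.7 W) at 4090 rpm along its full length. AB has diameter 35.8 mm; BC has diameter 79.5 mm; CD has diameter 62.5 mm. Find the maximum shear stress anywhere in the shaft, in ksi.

0.807 ksi

ω = 2π·4090/60 = 428.3 rad/s, so T = P/ω = 28.8×745.7 / 428.3 = 50.14 N·m.
Under the same torque, τ_max = 16T/(πd³) is largest where d is smallest — segment AB (d = 35.8 mm).
τ_max = 16·50.14/(π·(0.0358)³) = 5.566×10^6 Pa.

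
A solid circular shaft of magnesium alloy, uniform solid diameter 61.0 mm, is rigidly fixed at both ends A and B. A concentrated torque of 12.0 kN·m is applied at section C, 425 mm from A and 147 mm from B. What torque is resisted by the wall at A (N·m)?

3080 N·m

With uniform GJ and both ends fixed, compatibility θ_AC = θ_CB gives T_A·a = T_B·b, together with T_A + T_B = T₀.
T_A = T₀·b/(a+b) = 12000·147/572.0 = 3084 N·m; T_B = 8916 N·m.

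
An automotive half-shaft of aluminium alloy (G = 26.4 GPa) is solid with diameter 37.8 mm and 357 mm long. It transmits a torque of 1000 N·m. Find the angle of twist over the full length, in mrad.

J = πd⁴/32 = π(0.0378)⁴/32 = 2.004×10^-7 m⁴.
θ = T·L/(G·J) = 1000 × 0.357 / (26.4×10⁹ × 2.004×10^-7) = 0.06747 rad.

67.5 mrad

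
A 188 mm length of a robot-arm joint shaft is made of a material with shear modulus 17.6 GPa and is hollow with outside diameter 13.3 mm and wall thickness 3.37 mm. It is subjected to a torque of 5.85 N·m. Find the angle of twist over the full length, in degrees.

1.24°

J = π(d_o⁴ − d_i⁴)/32 = π(0.0133⁴ − 0.00656⁴)/32 = 2.890×10^-9 m⁴.
θ = T·L/(G·J) = 5.850 × 0.188 / (17.6×10⁹ × 2.890×10^-9) = 0.02162 rad.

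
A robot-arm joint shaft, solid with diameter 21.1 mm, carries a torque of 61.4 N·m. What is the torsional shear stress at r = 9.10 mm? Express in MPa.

J = πd⁴/32 = π(0.0211)⁴/32 = 1.946×10^-8 m⁴.
Shear stress varies linearly with radius: τ = T·r/J = 61.40 × 0.00910 / 1.946×10^-8 = 2.871×10^7 Pa.

28.7 MPa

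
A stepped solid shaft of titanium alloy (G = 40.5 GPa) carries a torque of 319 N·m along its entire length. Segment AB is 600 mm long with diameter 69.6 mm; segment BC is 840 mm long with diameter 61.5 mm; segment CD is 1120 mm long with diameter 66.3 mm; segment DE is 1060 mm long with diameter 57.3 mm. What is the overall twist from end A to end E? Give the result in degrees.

1.11°

J_AB = π(0.0696)⁴/32 = 2.30×10^-6 m⁴; J_BC = π(0.0615)⁴/32 = 1.40×10^-6 m⁴; J_CD = π(0.0663)⁴/32 = 1.90×10^-6 m⁴; J_DE = π(0.0573)⁴/32 = 1.06×10^-6 m⁴.
θ = (T/G)·Σ L_i/J_i = (319.0/40.5×10⁹)·(0.600/2.30×10^-6 + 0.840/1.40×10^-6 + 1.12/1.90×10^-6 + 1.06/1.06×10^-6) = 0.01930 rad.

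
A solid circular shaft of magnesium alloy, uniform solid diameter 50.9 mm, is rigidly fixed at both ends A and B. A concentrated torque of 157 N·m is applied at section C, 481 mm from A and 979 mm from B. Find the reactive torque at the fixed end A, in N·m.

105 N·m

With uniform GJ and both ends fixed, compatibility θ_AC = θ_CB gives T_A·a = T_B·b, together with T_A + T_B = T₀.
T_A = T₀·b/(a+b) = 157.0·979/1460 = 105.3 N·m; T_B = 51.72 N·m.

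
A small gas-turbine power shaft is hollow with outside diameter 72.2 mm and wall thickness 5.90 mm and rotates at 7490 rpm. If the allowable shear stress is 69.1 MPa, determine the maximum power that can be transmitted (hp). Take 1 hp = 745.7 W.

2740 hp

J = π(d_o⁴ − d_i⁴)/32 = π(0.0722⁴ − 0.0604⁴)/32 = 1.361×10^-6 m⁴.
T_max = τ_allow·J/r = 6.91×10^7 × 1.361×10^-6 / 0.0361 = 2605 N·m.
ω = 2π·7490/60 = 784.4 rad/s, so P_max = T_max·ω = 2.044×10^6 W.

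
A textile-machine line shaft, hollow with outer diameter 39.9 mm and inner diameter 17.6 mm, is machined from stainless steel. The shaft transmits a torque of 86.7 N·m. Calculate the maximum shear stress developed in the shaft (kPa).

J = π(d_o⁴ − d_i⁴)/32 = π(0.0399⁴ − 0.0176⁴)/32 = 2.394×10^-7 m⁴.
τ_max = T·r/J = 86.70 × 0.0199 / 2.394×10^-7 = 7.225×10^6 Pa.

7220 kPa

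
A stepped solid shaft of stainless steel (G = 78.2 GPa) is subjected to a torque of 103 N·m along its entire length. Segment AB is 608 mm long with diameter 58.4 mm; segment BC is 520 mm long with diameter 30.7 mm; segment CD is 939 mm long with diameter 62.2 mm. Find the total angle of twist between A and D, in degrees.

0.538°

J_AB = π(0.0584)⁴/32 = 1.14×10^-6 m⁴; J_BC = π(0.0307)⁴/32 = 8.72×10^-8 m⁴; J_CD = π(0.0622)⁴/32 = 1.47×10^-6 m⁴.
θ = (T/G)·Σ L_i/J_i = (103.0/78.2×10⁹)·(0.608/1.14×10^-6 + 0.520/8.72×10^-8 + 0.939/1.47×10^-6) = 9.397×10^-3 rad.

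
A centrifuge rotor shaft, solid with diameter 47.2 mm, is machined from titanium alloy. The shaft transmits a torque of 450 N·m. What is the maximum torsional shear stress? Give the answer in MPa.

J = πd⁴/32 = π(0.0472)⁴/32 = 4.873×10^-7 m⁴.
τ_max = T·r/J = 450.0 × 0.0236 / 4.873×10^-7 = 2.179×10^7 Pa.

21.8 MPa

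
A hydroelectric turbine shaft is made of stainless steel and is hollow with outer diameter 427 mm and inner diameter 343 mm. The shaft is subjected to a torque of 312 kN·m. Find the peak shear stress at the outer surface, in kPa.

J = π(d_o⁴ − d_i⁴)/32 = π(0.427⁴ − 0.343⁴)/32 = 1.905×10^-3 m⁴.
τ_max = T·r/J = 312000 × 0.213 / 1.905×10^-3 = 3.497×10^7 Pa.

35000 kPa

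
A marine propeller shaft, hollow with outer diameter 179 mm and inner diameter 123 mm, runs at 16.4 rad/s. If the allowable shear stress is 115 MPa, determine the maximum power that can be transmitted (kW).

J = π(d_o⁴ − d_i⁴)/32 = π(0.179⁴ − 0.123⁴)/32 = 7.832×10^-5 m⁴.
T_max = τ_allow·J/r = 1.15×10^8 × 7.832×10^-5 / 0.0895 = 100600 N·m.
ω = 16.4 rad/s, so P_max = T_max·ω = 1.650×10^6 W.

1650 kW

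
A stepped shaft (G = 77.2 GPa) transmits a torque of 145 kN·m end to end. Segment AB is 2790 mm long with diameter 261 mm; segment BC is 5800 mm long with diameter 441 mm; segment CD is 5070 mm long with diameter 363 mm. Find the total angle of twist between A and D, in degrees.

1.15°

J_AB = π(0.261)⁴/32 = 4.56×10^-4 m⁴; J_BC = π(0.441)⁴/32 = 3.71×10^-3 m⁴; J_CD = π(0.363)⁴/32 = 1.70×10^-3 m⁴.
θ = (T/G)·Σ L_i/J_i = (145000/77.2×10⁹)·(2.79/4.56×10^-4 + 5.80/3.71×10^-3 + 5.07/1.70×10^-3) = 0.02002 rad.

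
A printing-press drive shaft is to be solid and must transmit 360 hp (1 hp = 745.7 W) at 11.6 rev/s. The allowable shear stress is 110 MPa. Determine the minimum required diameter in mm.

ω = 2π·11.6 = 72.88 rad/s, so T = P/ω = 360×745.7 / 72.88 = 3683 N·m.
For a solid shaft τ_max = 16T/(πd³), so d = (16T/(π τ_allow))^(1/3) = (16·3683/(π·1.10×10^8))^(1/3) = 0.05545 m.

55.5 mm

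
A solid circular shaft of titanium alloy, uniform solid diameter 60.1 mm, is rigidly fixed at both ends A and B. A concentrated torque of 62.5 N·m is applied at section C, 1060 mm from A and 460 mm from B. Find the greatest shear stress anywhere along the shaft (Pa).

1.02e6 Pa

With uniform GJ and both ends fixed, compatibility θ_AC = θ_CB gives T_A·a = T_B·b, together with T_A + T_B = T₀.
T_A = T₀·b/(a+b) = 62.50·460/1520 = 18.91 N·m; T_B = 43.59 N·m.
τ in each portion: τ_AC = 4.44×10^5 Pa, τ_CB = 1.02×10^6 Pa; maximum is in CB.
τ_max = T_CB·r/J = 43.59·0.0301/1.28×10^-6 = 1.023×10^6 Pa.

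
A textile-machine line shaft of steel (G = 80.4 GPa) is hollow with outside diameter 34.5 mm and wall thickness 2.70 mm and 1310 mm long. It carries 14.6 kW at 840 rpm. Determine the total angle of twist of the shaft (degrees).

2.26°

ω = 2π·840/60 = 87.96 rad/s, so T = P/ω = 14.6×10³ / 87.96 = 166.0 N·m.
J = π(d_o⁴ − d_i⁴)/32 = π(0.0345⁴ − 0.0291⁴)/32 = 6.868×10^-8 m⁴.
θ = T·L/(G·J) = 166.0 × 1.31 / (80.4×10⁹ × 6.868×10^-8) = 0.03937 rad.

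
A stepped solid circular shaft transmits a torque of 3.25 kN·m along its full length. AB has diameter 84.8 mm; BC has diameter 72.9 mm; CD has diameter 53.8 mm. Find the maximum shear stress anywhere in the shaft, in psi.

Under the same torque, τ_max = 16T/(πd³) is largest where d is smallest — segment CD (d = 53.8 mm).
τ_max = 16·3250/(π·(0.0538)³) = 1.063×10^8 Pa.

15400 psi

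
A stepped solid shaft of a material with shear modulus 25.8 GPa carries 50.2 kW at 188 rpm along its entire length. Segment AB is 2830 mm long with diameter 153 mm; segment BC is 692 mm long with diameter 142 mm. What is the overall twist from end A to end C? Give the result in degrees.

0.396°

ω = 2π·188/60 = 19.69 rad/s, so T = P/ω = 50.2×10³ / 19.69 = 2550 N·m.
J_AB = π(0.153)⁴/32 = 5.38×10^-5 m⁴; J_BC = π(0.142)⁴/32 = 3.99×10^-5 m⁴.
θ = (T/G)·Σ L_i/J_i = (2550/25.8×10⁹)·(2.83/5.38×10^-5 + 0.692/3.99×10^-5) = 6.912×10^-3 rad.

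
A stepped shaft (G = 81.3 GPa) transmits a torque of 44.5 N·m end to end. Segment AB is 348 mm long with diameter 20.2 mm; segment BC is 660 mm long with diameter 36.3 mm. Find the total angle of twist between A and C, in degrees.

0.789°

J_AB = π(0.0202)⁴/32 = 1.63×10^-8 m⁴; J_BC = π(0.0363)⁴/32 = 1.70×10^-7 m⁴.
θ = (T/G)·Σ L_i/J_i = (44.50/81.3×10⁹)·(0.348/1.63×10^-8 + 0.660/1.70×10^-7) = 0.01377 rad.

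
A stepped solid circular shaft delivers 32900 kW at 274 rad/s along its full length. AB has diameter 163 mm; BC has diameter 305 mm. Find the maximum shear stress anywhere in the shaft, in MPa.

ω = 274 rad/s, so T = P/ω = 32900×10³ / 274.0 = 120100 N·m.
Under the same torque, τ_max = 16T/(πd³) is largest where d is smallest — segment AB (d = 163 mm).
τ_max = 16·120100/(π·(0.163)³) = 1.412×10^8 Pa.

141 MPa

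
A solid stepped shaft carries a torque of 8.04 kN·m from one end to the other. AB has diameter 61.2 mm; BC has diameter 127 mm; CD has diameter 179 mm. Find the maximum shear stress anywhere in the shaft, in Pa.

Under the same torque, τ_max = 16T/(πd³) is largest where d is smallest — segment AB (d = 61.2 mm).
τ_max = 16·8040/(π·(0.0612)³) = 1.786×10^8 Pa.

1.79e8 Pa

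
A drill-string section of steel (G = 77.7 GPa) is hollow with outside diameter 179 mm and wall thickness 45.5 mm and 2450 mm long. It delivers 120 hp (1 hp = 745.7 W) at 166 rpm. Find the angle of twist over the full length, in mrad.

ω = 2π·166/60 = 17.38 rad/s, so T = P/ω = 120×745.7 / 17.38 = 5148 N·m.
J = π(d_o⁴ − d_i⁴)/32 = π(0.179⁴ − 0.0880⁴)/32 = 9.490×10^-5 m⁴.
θ = T·L/(G·J) = 5148 × 2.45 / (77.7×10⁹ × 9.490×10^-5) = 1.710×10^-3 rad.

1.71 mrad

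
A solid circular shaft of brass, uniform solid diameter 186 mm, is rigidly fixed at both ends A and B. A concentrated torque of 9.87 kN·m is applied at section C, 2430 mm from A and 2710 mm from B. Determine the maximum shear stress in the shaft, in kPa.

4120 kPa

With uniform GJ and both ends fixed, compatibility θ_AC = θ_CB gives T_A·a = T_B·b, together with T_A + T_B = T₀.
T_A = T₀·b/(a+b) = 9870·2710/5140 = 5204 N·m; T_B = 4666 N·m.
τ in each portion: τ_AC = 4.12×10^6 Pa, τ_CB = 3.69×10^6 Pa; maximum is in AC.
τ_max = T_AC·r/J = 5204·0.0930/1.18×10^-4 = 4.119×10^6 Pa.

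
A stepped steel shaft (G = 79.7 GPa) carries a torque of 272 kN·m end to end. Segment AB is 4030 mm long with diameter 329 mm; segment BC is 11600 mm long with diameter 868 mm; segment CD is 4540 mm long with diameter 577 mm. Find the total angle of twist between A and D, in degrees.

0.807°

J_AB = π(0.329)⁴/32 = 1.15×10^-3 m⁴; J_BC = π(0.868)⁴/32 = 0.0557 m⁴; J_CD = π(0.577)⁴/32 = 0.0109 m⁴.
θ = (T/G)·Σ L_i/J_i = (272000/79.7×10⁹)·(4.03/1.15×10^-3 + 11.6/0.0557 + 4.54/0.0109) = 0.01409 rad.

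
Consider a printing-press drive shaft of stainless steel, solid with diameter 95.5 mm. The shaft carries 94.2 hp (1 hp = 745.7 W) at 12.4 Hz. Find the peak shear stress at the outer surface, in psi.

765 psi

ω = 2π·12.4 = 77.91 rad/s, so T = P/ω = 94.2×745.7 / 77.91 = 901.6 N·m.
J = πd⁴/32 = π(0.0955)⁴/32 = 8.166×10^-6 m⁴.
τ_max = T·r/J = 901.6 × 0.0478 / 8.166×10^-6 = 5.272×10^6 Pa.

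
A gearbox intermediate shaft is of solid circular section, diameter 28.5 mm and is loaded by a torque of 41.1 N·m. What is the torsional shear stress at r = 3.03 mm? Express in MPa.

1.92 MPa

J = πd⁴/32 = π(0.0285)⁴/32 = 6.477×10^-8 m⁴.
Shear stress varies linearly with radius: τ = T·r/J = 41.10 × 0.00303 / 6.477×10^-8 = 1.923×10^6 Pa.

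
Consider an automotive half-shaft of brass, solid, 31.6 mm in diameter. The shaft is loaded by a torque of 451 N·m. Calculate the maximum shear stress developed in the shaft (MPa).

72.8 MPa

J = πd⁴/32 = π(0.0316)⁴/32 = 9.789×10^-8 m⁴.
τ_max = T·r/J = 451.0 × 0.0158 / 9.789×10^-8 = 7.279×10^7 Pa.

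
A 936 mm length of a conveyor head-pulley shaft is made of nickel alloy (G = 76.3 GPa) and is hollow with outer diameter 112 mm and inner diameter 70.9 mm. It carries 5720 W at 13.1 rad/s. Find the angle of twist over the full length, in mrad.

0.413 mrad

ω = 13.1 rad/s, so T = P/ω = 5720 / 13.10 = 436.6 N·m.
J = π(d_o⁴ − d_i⁴)/32 = π(0.112⁴ − 0.0709⁴)/32 = 1.297×10^-5 m⁴.
θ = T·L/(G·J) = 436.6 × 0.936 / (76.3×10⁹ × 1.297×10^-5) = 4.131×10^-4 rad.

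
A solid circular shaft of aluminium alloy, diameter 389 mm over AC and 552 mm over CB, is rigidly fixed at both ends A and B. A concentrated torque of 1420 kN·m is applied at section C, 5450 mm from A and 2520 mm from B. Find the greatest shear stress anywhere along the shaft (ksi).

5.60 ksi

Compatibility: T_A·a/J_AC = T_B·b/J_CB with T_A + T_B = T₀.
J_AC = 2.25×10^-3 m⁴, J_CB = 9.11×10^-3 m⁴, so T_A = T₀·(J_AC/a)/((J_AC/a)+(J_CB/b)) = 145400 N·m, T_B = 1.275e6 N·m.
τ in each portion: τ_AC = 1.26×10^7 Pa, τ_CB = 3.86×10^7 Pa; maximum is in CB.
τ_max = T_CB·r/J = 1.275e6·0.276/9.11×10^-3 = 3.860×10^7 Pa.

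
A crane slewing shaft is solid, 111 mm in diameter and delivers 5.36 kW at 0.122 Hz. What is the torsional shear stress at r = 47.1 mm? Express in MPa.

22.1 MPa

ω = 2π·0.122 = 0.7665 rad/s, so T = P/ω = 5.36×10³ / 0.7665 = 6992 N·m.
J = πd⁴/32 = π(0.111)⁴/32 = 1.490×10^-5 m⁴.
Shear stress varies linearly with radius: τ = T·r/J = 6992 × 0.0471 / 1.490×10^-5 = 2.210×10^7 Pa.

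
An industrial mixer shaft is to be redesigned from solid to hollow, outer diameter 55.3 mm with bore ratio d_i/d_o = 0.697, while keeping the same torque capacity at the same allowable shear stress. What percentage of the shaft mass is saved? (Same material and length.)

38.5 %

Equal τ_max and T ⇒ the solid shaft needs d_s³ = d_o³(1−k⁴), so d_s = 55.3·(1−0.697⁴)^(1/3) = 50.55 mm.
Area ratio A_h/A_s = d_o²(1−k²)/d_s² = (1−k²)/(1−k⁴)^(2/3) = 0.6153.
Mass saving = 1 − 0.6153 = 38.5 %.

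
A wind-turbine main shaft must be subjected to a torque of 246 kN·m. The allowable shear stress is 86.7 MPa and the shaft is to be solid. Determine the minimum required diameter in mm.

244 mm

For a solid shaft τ_max = 16T/(πd³), so d = (16T/(π τ_allow))^(1/3) = (16·246000/(π·8.67×10^7))^(1/3) = 0.2436 m.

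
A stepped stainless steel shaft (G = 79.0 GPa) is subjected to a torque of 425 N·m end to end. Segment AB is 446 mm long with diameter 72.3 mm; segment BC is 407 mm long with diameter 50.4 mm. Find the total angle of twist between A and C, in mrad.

J_AB = π(0.0723)⁴/32 = 2.68×10^-6 m⁴; J_BC = π(0.0504)⁴/32 = 6.33×10^-7 m⁴.
θ = (T/G)·Σ L_i/J_i = (425.0/79.0×10⁹)·(0.446/2.68×10^-6 + 0.407/6.33×10^-7) = 4.351×10^-3 rad.

4.35 mrad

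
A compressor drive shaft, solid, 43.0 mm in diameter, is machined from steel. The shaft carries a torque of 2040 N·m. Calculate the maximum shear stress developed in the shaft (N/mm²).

J = πd⁴/32 = π(0.0430)⁴/32 = 3.356×10^-7 m⁴.
τ_max = T·r/J = 2040 × 0.0215 / 3.356×10^-7 = 1.307×10^8 Pa.

131 N/mm²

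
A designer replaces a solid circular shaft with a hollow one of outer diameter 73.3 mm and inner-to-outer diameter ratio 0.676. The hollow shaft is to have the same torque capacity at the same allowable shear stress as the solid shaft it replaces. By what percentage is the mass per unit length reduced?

36.5 %

Equal τ_max and T ⇒ the solid shaft needs d_s³ = d_o³(1−k⁴), so d_s = 73.3·(1−0.676⁴)^(1/3) = 67.79 mm.
Area ratio A_h/A_s = d_o²(1−k²)/d_s² = (1−k²)/(1−k⁴)^(2/3) = 0.6348.
Mass saving = 1 − 0.6348 = 36.5 %.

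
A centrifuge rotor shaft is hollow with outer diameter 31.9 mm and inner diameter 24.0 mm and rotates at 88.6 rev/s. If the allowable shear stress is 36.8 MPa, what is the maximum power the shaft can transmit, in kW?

J = π(d_o⁴ − d_i⁴)/32 = π(0.0319⁴ − 0.0240⁴)/32 = 6.909×10^-8 m⁴.
T_max = τ_allow·J/r = 3.68×10^7 × 6.909×10^-8 / 0.0159 = 159.4 N·m.
ω = 2π·88.6 = 556.7 rad/s, so P_max = T_max·ω = 8.874×10^4 W.

88.7 kW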